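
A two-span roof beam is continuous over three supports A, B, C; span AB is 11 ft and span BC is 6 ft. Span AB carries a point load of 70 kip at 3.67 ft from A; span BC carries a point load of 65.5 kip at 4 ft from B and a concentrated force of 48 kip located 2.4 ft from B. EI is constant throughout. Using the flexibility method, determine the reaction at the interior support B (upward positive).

Release continuity at B by inserting a hinge; the redundant is the internal moment M_B. The primary structure is two simply-supported spans AB and BC.
End slopes at the hinge B, treating each span as simply supported:
  span AB: point load 70 at a = 3.67: Pab(L + a)/(6LEI) = 418.6/EI
  span BC: point load 65.5 at a = 4: Pab(L + b)/(6LEI) = 116.4/EI
  span BC: point load 48 at a = 2.4: Pab(L + b)/(6LEI) = 110.6/EI
  relative rotation θ_0 = (418.6 + 227)/EI = 645.6/EI
A unit hogging moment at B produces rotation L₁/(3EI) + L₂/(3EI) = 5.667/EI.
Compatibility: M_B·(L₁+L₂)/(3EI) = θ_0, giving M_B = 113.9 kip·ft (hogging).
Span AB, ΣM about A with M_B applied at B: R_B^{AB}·11 = 256.9 + 113.9, so R_B^{AB} = 33.71 kip and R_A = 70 − 33.71 = 36.29 kip.
Span BC, ΣM about C: R_B^{BC}·6 = 303.8 + 113.9, so R_B^{BC} = 69.62 kip and R_C = 113.5 − 69.62 = 43.88 kip.
R_B = 33.71 + 69.62 = 103.3 kip.

R_B = 103.3 kip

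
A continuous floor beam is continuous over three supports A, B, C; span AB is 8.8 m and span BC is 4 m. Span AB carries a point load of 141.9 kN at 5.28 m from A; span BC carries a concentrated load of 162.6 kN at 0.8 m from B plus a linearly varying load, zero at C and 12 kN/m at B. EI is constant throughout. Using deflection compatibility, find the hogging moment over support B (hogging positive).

M_B = 198.1 kN·m

Insert a hinge at B; M_B is the redundant, and each span becomes simply supported.
Rotations at B on the released spans (each span's end-slope, ×1/EI):
  span AB: point load 141.9 at a = 5.28: Pab(L + a)/(6LEI) = 703.3/EI
  span BC: point load 162.6 at a = 0.8: Pab(L + b)/(6LEI) = 124.9/EI
  span BC: triangular load, peak 12: w₀L³/(45EI) = 17.07/EI
  relative rotation θ_0 = (703.3 + 141.9)/EI = 845.2/EI
A unit hogging moment at B produces rotation L₁/(3EI) + L₂/(3EI) = 4.267/EI.
Compatibility: M_B·(L₁+L₂)/(3EI) = θ_0, giving M_B = 198.1 kN·m (hogging).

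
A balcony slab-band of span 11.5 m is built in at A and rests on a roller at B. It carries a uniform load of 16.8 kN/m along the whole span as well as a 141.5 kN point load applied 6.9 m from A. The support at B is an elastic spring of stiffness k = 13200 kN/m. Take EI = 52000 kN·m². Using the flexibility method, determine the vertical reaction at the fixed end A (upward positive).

R_A = 202.2 kN

Choose R_B as the redundant. The primary structure is the cantilever fixed at A.
Free-end deflection of the primary structure under the applied loading (downward +):
  UDL 16.8: wL⁴/(8EI) = 36729/EI
  point load 141.5 at a = 6.9: Pa²(3L − a)/(6EI) = 30989/EI
  δ_0 = 67718/EI
Flexibility coefficient — unit upward force at B: δ_{BB} = L³/(3EI) = 507/EI.
With EI = 52000 kN·m²: δ_0 = 1.3023 m and δ_{BB} = 0.009749 m/kN.
Compatibility — the spring shortens by R_B/k under the reaction it provides: δ_0 − R_B·δ_{BB} = R_B/k. With 1/k = 0.000076 m/kN, R_B = δ_0 / (δ_{BB} + 1/k) = 1.3023 / (0.009749 + 0.000076) = 132.5 kN.
Vertical equilibrium: R_A = ΣP − R_B = 334.7 − 132.5 = 202.2 kN.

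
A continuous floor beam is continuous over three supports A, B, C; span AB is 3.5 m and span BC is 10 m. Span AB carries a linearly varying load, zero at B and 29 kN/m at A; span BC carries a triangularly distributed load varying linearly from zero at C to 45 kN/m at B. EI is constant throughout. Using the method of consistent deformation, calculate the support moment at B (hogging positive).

M_B = 227.6 kN·m

Take M_B as the redundant. Released structure: two simple spans AB and BC with a hinge at B.
End slopes at the hinge B, treating each span as simply supported:
  span AB: triangular load, peak 29: 7w₀L³/(360EI) = 24.18/EI
  span BC: triangular load, peak 45: w₀L³/(45EI) = 1000/EI
  relative rotation θ_0 = (24.18 + 1000)/EI = 1024/EI
A unit hogging moment at B produces rotation L₁/(3EI) + L₂/(3EI) = 4.5/EI.
Compatibility: M_B·(L₁+L₂)/(3EI) = θ_0, giving M_B = 227.6 kN·m (hogging).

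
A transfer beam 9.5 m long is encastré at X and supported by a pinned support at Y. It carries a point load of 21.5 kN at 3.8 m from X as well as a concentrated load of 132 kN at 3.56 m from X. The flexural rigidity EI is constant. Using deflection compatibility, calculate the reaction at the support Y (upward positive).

Release the roller at Y. Primary structure: cantilever fixed at X.
Downward deflection at the released point Y due to the loads:
  point load 21.5 at a = 3.8: Pa²(3L − a)/(6EI) = 1278/EI
  point load 132 at a = 3.56: Pa²(3L − a)/(6EI) = 6954/EI
  δ_0 = 8232/EI
Tip deflection under a unit load at Y: L³/(3EI) = 285.8/EI.
The prop prevents deflection at Y: R_Y = δ_0/δ_{YY} = 8232/285.8 = 28.8 kN.

R_Y = 28.8 kN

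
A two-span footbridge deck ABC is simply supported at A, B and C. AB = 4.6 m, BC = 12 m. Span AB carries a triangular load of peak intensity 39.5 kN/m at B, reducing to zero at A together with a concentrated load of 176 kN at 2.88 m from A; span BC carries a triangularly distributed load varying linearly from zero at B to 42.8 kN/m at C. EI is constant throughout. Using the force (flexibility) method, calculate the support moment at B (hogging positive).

M_B = 318 kN·m

Take M_B as the redundant. Released structure: two simple spans AB and BC with a hinge at B.
Rotations at B on the released spans (each span's end-slope, ×1/EI):
  span AB: triangular load, peak 39.5: w₀L³/(45EI) = 85.44/EI
  span AB: point load 176 at a = 2.88: Pab(L + a)/(6LEI) = 236.3/EI
  span BC: triangular load, peak 42.8: 7w₀L³/(360EI) = 1438/EI
  relative rotation θ_0 = (321.7 + 1438)/EI = 1760/EI
A unit hogging moment at B produces rotation L₁/(3EI) + L₂/(3EI) = 5.533/EI.
Slope continuity at B: θ_0 = M_B·5.533/EI, so M_B = 1760/5.533 = 318 kN·m (hogging).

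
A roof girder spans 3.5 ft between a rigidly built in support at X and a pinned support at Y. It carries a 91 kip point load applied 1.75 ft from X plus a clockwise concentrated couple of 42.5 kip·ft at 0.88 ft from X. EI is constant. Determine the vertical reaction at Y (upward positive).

R_Y = 36.45 kip

Choose R_Y as the redundant. The primary structure is the cantilever fixed at X.
Free-end deflection of the primary structure under the applied loading (downward +):
  point load 91 at a = 1.75: Pa²(3L − a)/(6EI) = 406.4/EI
  clockwise couple 42.5 at a = 0.88: M₀a(2L − a)/(2EI) = 114.4/EI
  δ_0 = 520.9/EI
Flexibility coefficient — unit upward force at Y: δ_{YY} = L³/(3EI) = 14.29/EI.
The prop prevents deflection at Y: R_Y = δ_0/δ_{YY} = 520.9/14.29 = 36.45 kip.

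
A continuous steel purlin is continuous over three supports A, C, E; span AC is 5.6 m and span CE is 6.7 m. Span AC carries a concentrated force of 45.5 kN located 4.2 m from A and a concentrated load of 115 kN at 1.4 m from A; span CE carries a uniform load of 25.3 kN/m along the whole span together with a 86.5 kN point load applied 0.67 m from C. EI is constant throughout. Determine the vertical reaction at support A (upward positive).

Take M_C as the redundant. Released structure: two simple spans AC and CE with a hinge at C.
Rotations at C on the released spans (each span's end-slope, ×1/EI):
  span AC: point load 45.5 at a = 4.2: Pab(L + a)/(6LEI) = 78.03/EI
  span AC: point load 115 at a = 1.4: Pab(L + a)/(6LEI) = 140.9/EI
  span CE: UDL 25.3: wL³/(24EI) = 317.1/EI
  span CE: point load 86.5 at a = 0.67: Pab(L + b)/(6LEI) = 110.7/EI
  relative rotation θ_0 = (218.9 + 427.7)/EI = 646.6/EI
A unit hogging moment at C produces rotation L₁/(3EI) + L₂/(3EI) = 4.1/EI.
Compatibility: M_C·(L₁+L₂)/(3EI) = θ_0, giving M_C = 157.7 kN·m (hogging).
Span AC, ΣM about A with M_C applied at C: R_C^{AC}·5.6 = 352.1 + 157.7, so R_C^{AC} = 91.04 kN and R_A = 160.5 − 91.04 = 69.46 kN.

R_A = 69.46 kN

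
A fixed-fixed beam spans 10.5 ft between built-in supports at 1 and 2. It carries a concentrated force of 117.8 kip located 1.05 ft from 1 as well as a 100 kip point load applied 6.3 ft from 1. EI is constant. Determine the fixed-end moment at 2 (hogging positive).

M_2 = 162.3 kip·ft

Take the two fixed-end moments M_1, M_2 as redundants; the released structure is the simple span 12.
End rotations of the released simple span under the applied load (×1/EI):
  at 1: point load 117.8 at a = 1.05: Pab(L + b)/(6LEI) = 370.1/EI
  at 2: point load 117.8 at a = 1.05: Pab(L + a)/(6LEI) = 214.3/EI
  at 1: point load 100 at a = 6.3: Pab(L + b)/(6LEI) = 617.4/EI
  at 2: point load 100 at a = 6.3: Pab(L + a)/(6LEI) = 705.6/EI
  θ_10 = 987.5/EI,  θ_20 = 919.9/EI
Flexibility coefficients: a unit moment at one end gives L/(3EI) there and L/(6EI) at the far end, so f₁₁ = f₂₂ = 3.5/EI and f₁₂ = f₂₁ = 1.75/EI.
Compatibility — zero rotation at each built-in end:
  3.5 M_1 + 1.75 M_2 = 987.5
  1.75 M_1 + 3.5 M_2 = 919.9
Solving the pair gives M_1 = 201 kip·ft and M_2 = 162.3 kip·ft (hogging).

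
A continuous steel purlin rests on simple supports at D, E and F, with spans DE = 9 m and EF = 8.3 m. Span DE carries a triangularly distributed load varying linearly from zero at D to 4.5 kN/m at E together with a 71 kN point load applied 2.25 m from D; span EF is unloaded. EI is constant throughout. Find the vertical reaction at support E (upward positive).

Take M_E as the redundant. Released structure: two simple spans DE and EF with a hinge at E.
End slopes at the hinge E, treating each span as simply supported:
  span DE: triangular load, peak 4.5: w₀L³/(45EI) = 72.9/EI
  span DE: point load 71 at a = 2.25: Pab(L + a)/(6LEI) = 224.6/EI
  relative rotation θ_0 = (297.5 + 0)/EI = 297.5/EI
A unit hogging moment at E produces rotation L₁/(3EI) + L₂/(3EI) = 5.767/EI.
Slope continuity at E: θ_0 = M_E·5.767/EI, so M_E = 297.5/5.767 = 51.6 kN·m (hogging).
Span DE, ΣM about D with M_E applied at E: R_E^{DE}·9 = 281.2 + 51.6, so R_E^{DE} = 36.98 kN and R_D = 91.25 − 36.98 = 54.27 kN.
Span EF, ΣM about F: R_E^{EF}·8.3 = 0 + 51.6, so R_E^{EF} = 6.217 kN and R_F = 0 − 6.217 = -6.217 kN.
R_E = 36.98 + 6.217 = 43.2 kN.

R_E = 43.2 kN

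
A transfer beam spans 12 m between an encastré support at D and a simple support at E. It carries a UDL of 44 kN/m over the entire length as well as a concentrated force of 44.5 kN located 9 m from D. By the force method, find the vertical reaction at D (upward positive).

Take the reaction at E as the redundant and release it; the primary structure is a cantilever fixed at D.
Downward deflection at the released point E due to the loads:
  UDL 44: wL⁴/(8EI) = 114048/EI
  point load 44.5 at a = 9: Pa²(3L − a)/(6EI) = 16220/EI
  δ_0 = 130268/EI
Flexibility coefficient — unit upward force at E: δ_{EE} = L³/(3EI) = 576/EI.
The prop prevents deflection at E: R_E = δ_0/δ_{EE} = 130268/576 = 226.2 kN.
Vertical equilibrium: R_D = ΣP − R_E = 572.5 − 226.2 = 346.3 kN.

R_D = 346.3 kN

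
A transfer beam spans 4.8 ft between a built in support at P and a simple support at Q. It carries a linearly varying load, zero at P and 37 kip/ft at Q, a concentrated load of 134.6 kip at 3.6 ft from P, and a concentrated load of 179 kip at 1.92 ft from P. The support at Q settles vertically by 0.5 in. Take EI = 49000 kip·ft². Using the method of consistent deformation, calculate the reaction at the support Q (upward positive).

R_Q = 115.9 kip

Remove the prop at Q; the released (primary) structure is a cantilever built in at P.
Deflection at Q on the released cantilever, summing each load's contribution:
  triangular load, peak 37 at the free end: 11w₀L⁴/(120EI) = 1800/EI
  point load 134.6 at a = 3.6: Pa²(3L − a)/(6EI) = 3140/EI
  point load 179 at a = 1.92: Pa²(3L − a)/(6EI) = 1373/EI
  δ_0 = 6313/EI
Flexibility coefficient — unit upward force at Q: δ_{QQ} = L³/(3EI) = 36.86/EI.
With EI = 49000 kip·ft²: δ_0 = 0.12883 ft and δ_{QQ} = 0.000752 ft/kip.
Compatibility — the beam at Q must follow the support down by 0.04167 ft: δ_0 − R_Q·δ_{QQ} = 0.04167, so R_Q = (0.12883 − 0.04167)/0.000752 = 115.9 kip.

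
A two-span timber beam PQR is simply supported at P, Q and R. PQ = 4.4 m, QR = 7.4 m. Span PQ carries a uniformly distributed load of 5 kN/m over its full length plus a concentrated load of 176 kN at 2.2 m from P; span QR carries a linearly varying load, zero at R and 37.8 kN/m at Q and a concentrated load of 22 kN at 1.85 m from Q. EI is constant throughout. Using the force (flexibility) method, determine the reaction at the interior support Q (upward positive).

Release continuity at Q by inserting a hinge; the redundant is the internal moment M_Q. The primary structure is two simply-supported spans PQ and QR.
Discontinuity in slope at Q on the released structure — sum the simple-span end rotations:
  span PQ: UDL 5: wL³/(24EI) = 17.75/EI
  span PQ: point load 176 at a = 2.2: Pab(L + a)/(6LEI) = 213/EI
  span QR: triangular load, peak 37.8: w₀L³/(45EI) = 340.4/EI
  span QR: point load 22 at a = 1.85: Pab(L + b)/(6LEI) = 65.88/EI
  relative rotation θ_0 = (230.7 + 406.3)/EI = 637/EI
A unit hogging moment at Q produces rotation L₁/(3EI) + L₂/(3EI) = 3.933/EI.
Compatibility: M_Q·(L₁+L₂)/(3EI) = θ_0, giving M_Q = 161.9 kN·m (hogging).
Span PQ, ΣM about P with M_Q applied at Q: R_Q^{PQ}·4.4 = 435.6 + 161.9, so R_Q^{PQ} = 135.8 kN and R_P = 198 − 135.8 = 62.19 kN.
Span QR, ΣM about R: R_Q^{QR}·7.4 = 812.1 + 161.9, so R_Q^{QR} = 131.6 kN and R_R = 161.9 − 131.6 = 30.24 kN.
R_Q = 135.8 + 131.6 = 267.4 kN.

R_Q = 267.4 kN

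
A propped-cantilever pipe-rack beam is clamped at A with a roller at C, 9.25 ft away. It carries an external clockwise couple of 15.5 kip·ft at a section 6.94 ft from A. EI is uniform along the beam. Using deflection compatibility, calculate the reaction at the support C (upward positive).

Take the reaction at C as the redundant and release it; the primary structure is a cantilever fixed at A.
Deflection at C on the released cantilever, summing each load's contribution:
  clockwise couple 15.5 at a = 6.94: M₀a(2L − a)/(2EI) = 621.8/EI
Flexibility coefficient — unit upward force at C: δ_{CC} = L³/(3EI) = 263.8/EI.
The prop prevents deflection at C: R_C = δ_0/δ_{CC} = 621.8/263.8 = 2.357 kip.

R_C = 2.357 kip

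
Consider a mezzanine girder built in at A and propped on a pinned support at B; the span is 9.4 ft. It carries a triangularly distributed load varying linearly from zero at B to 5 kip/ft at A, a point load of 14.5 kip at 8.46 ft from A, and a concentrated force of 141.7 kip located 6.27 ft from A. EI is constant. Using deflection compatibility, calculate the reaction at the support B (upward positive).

Release the roller at B. Primary structure: cantilever fixed at A.
Deflection at B on the released cantilever, summing each load's contribution:
  triangular load, peak 5 at the fixed end: w₀L⁴/(30EI) = 1301/EI
  point load 14.5 at a = 8.46: Pa²(3L − a)/(6EI) = 3414/EI
  point load 141.7 at a = 6.27: Pa²(3L − a)/(6EI) = 20361/EI
  δ_0 = 25076/EI
Tip deflection under a unit load at B: L³/(3EI) = 276.9/EI.
Compatibility at B: δ_0 − R_B·δ_{BB} = 0, so R_B = 25076/276.9 = 90.57 kip.

R_B = 90.57 kip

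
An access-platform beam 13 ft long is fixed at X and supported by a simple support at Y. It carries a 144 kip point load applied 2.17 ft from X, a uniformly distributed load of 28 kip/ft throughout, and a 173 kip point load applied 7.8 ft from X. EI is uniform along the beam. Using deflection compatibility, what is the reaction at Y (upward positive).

Choose R_Y as the redundant. The primary structure is the cantilever fixed at X.
Deflection at Y on the released cantilever, summing each load's contribution:
  point load 144 at a = 2.17: Pa²(3L − a)/(6EI) = 4162/EI
  UDL 28: wL⁴/(8EI) = 99964/EI
  point load 173 at a = 7.8: Pa²(3L − a)/(6EI) = 54732/EI
  δ_0 = 158857/EI
Tip deflection under a unit load at Y: L³/(3EI) = 732.3/EI.
The prop prevents deflection at Y: R_Y = δ_0/δ_{YY} = 158857/732.3 = 216.9 kip.

R_Y = 216.9 kip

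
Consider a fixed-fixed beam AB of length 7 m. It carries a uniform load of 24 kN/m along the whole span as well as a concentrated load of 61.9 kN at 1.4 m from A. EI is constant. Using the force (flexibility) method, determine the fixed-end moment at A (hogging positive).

M_A = 153.5 kN·m

Take the two fixed-end moments M_A, M_B as redundants; the released structure is the simple span AB.
Simple-span end rotations at A and B under the given loads:
  at A: UDL 24: wL³/(24EI) = 343/EI
  at B: UDL 24: wL³/(24EI) = 343/EI
  at A: point load 61.9 at a = 1.4: Pab(L + b)/(6LEI) = 145.6/EI
  at B: point load 61.9 at a = 1.4: Pab(L + a)/(6LEI) = 97.06/EI
  θ_A0 = 488.6/EI,  θ_B0 = 440.1/EI
Flexibility coefficients: a unit moment at one end gives L/(3EI) there and L/(6EI) at the far end, so f₁₁ = f₂₂ = 2.333/EI and f₁₂ = f₂₁ = 1.167/EI.
Compatibility — zero rotation at each built-in end:
  2.333 M_A + 1.167 M_B = 488.6
  1.167 M_A + 2.333 M_B = 440.1
Solving the pair gives M_A = 153.5 kN·m and M_B = 111.9 kN·m (hogging).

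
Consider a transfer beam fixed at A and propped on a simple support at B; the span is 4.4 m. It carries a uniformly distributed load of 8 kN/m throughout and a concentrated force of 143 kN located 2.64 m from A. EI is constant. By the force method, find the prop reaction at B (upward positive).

Remove the prop at B; the released (primary) structure is a cantilever built in at A.
Primary-structure tip deflection at B by superposition:
  UDL 8: wL⁴/(8EI) = 374.8/EI
  point load 143 at a = 2.64: Pa²(3L − a)/(6EI) = 1754/EI
  δ_0 = 2129/EI
Tip deflection under a unit load at B: L³/(3EI) = 28.39/EI.
Compatibility at B: δ_0 − R_B·δ_{BB} = 0, so R_B = 2129/28.39 = 74.98 kN.

R_B = 74.98 kN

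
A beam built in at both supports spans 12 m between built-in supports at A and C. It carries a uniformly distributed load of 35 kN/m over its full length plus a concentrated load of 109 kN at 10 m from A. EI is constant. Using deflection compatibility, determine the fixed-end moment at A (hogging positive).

Take the two fixed-end moments M_A, M_C as redundants; the released structure is the simple span AC.
On the primary (simply-supported) span, the end slopes from the loading are:
  at A: UDL 35: wL³/(24EI) = 2520/EI
  at C: UDL 35: wL³/(24EI) = 2520/EI
  at A: point load 109 at a = 10: Pab(L + b)/(6LEI) = 423.9/EI
  at C: point load 109 at a = 10: Pab(L + a)/(6LEI) = 666.1/EI
  θ_A0 = 2944/EI,  θ_C0 = 3186/EI
Flexibility coefficients: a unit moment at one end gives L/(3EI) there and L/(6EI) at the far end, so f₁₁ = f₂₂ = 4/EI and f₁₂ = f₂₁ = 2/EI.
Compatibility — zero rotation at each built-in end:
  4 M_A + 2 M_C = 2944
  2 M_A + 4 M_C = 3186
Solving the pair gives M_A = 450.3 kN·m and M_C = 571.4 kN·m (hogging).

M_A = 450.3 kN·m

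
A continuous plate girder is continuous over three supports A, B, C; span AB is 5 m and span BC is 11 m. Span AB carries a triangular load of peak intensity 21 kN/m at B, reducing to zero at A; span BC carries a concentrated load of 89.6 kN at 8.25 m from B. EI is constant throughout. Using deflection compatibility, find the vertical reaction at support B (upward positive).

Take M_B as the redundant. Released structure: two simple spans AB and BC with a hinge at B.
End slopes at the hinge B, treating each span as simply supported:
  span AB: triangular load, peak 21: w₀L³/(45EI) = 58.33/EI
  span BC: point load 89.6 at a = 8.25: Pab(L + b)/(6LEI) = 423.5/EI
  relative rotation θ_0 = (58.33 + 423.5)/EI = 481.8/EI
A unit hogging moment at B produces rotation L₁/(3EI) + L₂/(3EI) = 5.333/EI.
Compatibility: M_B·(L₁+L₂)/(3EI) = θ_0, giving M_B = 90.34 kN·m (hogging).
Span AB, ΣM about A with M_B applied at B: R_B^{AB}·5 = 175 + 90.34, so R_B^{AB} = 53.07 kN and R_A = 52.5 − 53.07 = -0.5687 kN.
Span BC, ΣM about C: R_B^{BC}·11 = 246.4 + 90.34, so R_B^{BC} = 30.61 kN and R_C = 89.6 − 30.61 = 58.99 kN.
R_B = 53.07 + 30.61 = 83.68 kN.

R_B = 83.68 kN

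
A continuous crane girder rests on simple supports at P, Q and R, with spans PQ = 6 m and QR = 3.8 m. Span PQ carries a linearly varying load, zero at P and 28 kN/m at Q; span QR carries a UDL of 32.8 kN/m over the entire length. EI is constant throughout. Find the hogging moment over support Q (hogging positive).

Release continuity at Q by inserting a hinge; the redundant is the internal moment M_Q. The primary structure is two simply-supported spans PQ and QR.
Discontinuity in slope at Q on the released structure — sum the simple-span end rotations:
  span PQ: triangular load, peak 28: w₀L³/(45EI) = 134.4/EI
  span QR: UDL 32.8: wL³/(24EI) = 74.99/EI
  relative rotation θ_0 = (134.4 + 74.99)/EI = 209.4/EI
A unit hogging moment at Q produces rotation L₁/(3EI) + L₂/(3EI) = 3.267/EI.
Slope continuity at Q: θ_0 = M_Q·3.267/EI, so M_Q = 209.4/3.267 = 64.1 kN·m (hogging).

M_Q = 64.1 kN·m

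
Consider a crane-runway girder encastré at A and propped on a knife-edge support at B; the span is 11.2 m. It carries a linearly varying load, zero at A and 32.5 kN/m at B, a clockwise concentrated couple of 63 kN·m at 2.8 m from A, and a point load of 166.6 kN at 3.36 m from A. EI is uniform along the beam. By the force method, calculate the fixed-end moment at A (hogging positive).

Choose R_B as the redundant. The primary structure is the cantilever fixed at A.
Free-end deflection of the primary structure under the applied loading (downward +):
  triangular load, peak 32.5 at the free end: 11w₀L⁴/(120EI) = 46878/EI
  clockwise couple 63 at a = 2.8: M₀a(2L − a)/(2EI) = 1729/EI
  point load 166.6 at a = 3.36: Pa²(3L − a)/(6EI) = 9479/EI
  δ_0 = 58086/EI
Tip deflection under a unit load at B: L³/(3EI) = 468.3/EI.
Compatibility at B: δ_0 − R_B·δ_{BB} = 0, so R_B = 58086/468.3 = 124 kN.
Moment equilibrium about A: M_A = Σ(load moments about A) − R_B·L = 1982 − 124×11.2 = 592.5 kN·m.

M_A = 592.5 kN·m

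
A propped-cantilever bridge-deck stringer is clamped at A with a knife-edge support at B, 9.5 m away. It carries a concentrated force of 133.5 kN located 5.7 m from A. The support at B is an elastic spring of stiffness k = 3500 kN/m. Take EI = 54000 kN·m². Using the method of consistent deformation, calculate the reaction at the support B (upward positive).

Remove the prop at B; the released (primary) structure is a cantilever built in at A.
Downward deflection at the released point B due to the loads:
  point load 133.5 at a = 5.7: Pa²(3L − a)/(6EI) = 16482/EI
Flexibility coefficient — unit upward force at B: δ_{BB} = L³/(3EI) = 285.8/EI.
With EI = 54000 kN·m²: δ_0 = 0.30523 m and δ_{BB} = 0.005292 m/kN.
Compatibility — the spring shortens by R_B/k under the reaction it provides: δ_0 − R_B·δ_{BB} = R_B/k. With 1/k = 0.000286 m/kN, R_B = δ_0 / (δ_{BB} + 1/k) = 0.30523 / (0.005292 + 0.000286) = 54.72 kN.

R_B = 54.72 kN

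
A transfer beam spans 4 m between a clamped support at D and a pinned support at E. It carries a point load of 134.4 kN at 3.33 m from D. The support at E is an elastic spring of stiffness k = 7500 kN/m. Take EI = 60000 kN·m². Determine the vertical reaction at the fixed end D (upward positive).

R_D = 60.98 kN

Take the reaction at E as the redundant and release it; the primary structure is a cantilever fixed at D.
Free-end deflection of the primary structure under the applied loading (downward +):
  point load 134.4 at a = 3.33: Pa²(3L − a)/(6EI) = 2154/EI
Tip deflection under a unit load at E: L³/(3EI) = 21.33/EI.
With EI = 60000 kN·m²: δ_0 = 0.035893 m and δ_{EE} = 0.000356 m/kN.
Compatibility — the spring shortens by R_E/k under the reaction it provides: δ_0 − R_E·δ_{EE} = R_E/k. With 1/k = 0.000133 m/kN, R_E = δ_0 / (δ_{EE} + 1/k) = 0.035893 / (0.000356 + 0.000133) = 73.42 kN.
Vertical equilibrium: R_D = ΣP − R_E = 134.4 − 73.42 = 60.98 kN.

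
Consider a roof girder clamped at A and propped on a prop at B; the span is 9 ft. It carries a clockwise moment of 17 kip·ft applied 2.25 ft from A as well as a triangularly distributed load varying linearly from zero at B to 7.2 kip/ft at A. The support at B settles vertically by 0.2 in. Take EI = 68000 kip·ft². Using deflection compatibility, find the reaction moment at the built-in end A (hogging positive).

Remove the prop at B; the released (primary) structure is a cantilever built in at A.
Free-end deflection of the primary structure under the applied loading (downward +):
  clockwise couple 17 at a = 2.25: M₀a(2L − a)/(2EI) = 301.2/EI
  triangular load, peak 7.2 at the fixed end: w₀L⁴/(30EI) = 1575/EI
  δ_0 = 1876/EI
Tip deflection under a unit load at B: L³/(3EI) = 243/EI.
With EI = 68000 kip·ft²: δ_0 = 0.027586 ft and δ_{BB} = 0.003574 ft/kip.
Compatibility — the beam at B must follow the support down by 0.01667 ft: δ_0 − R_B·δ_{BB} = 0.01667, so R_B = (0.027586 − 0.01667)/0.003574 = 3.056 kip.
Moment equilibrium about A: M_A = Σ(load moments about A) − R_B·L = 114.2 − 3.056×9 = 86.7 kip·ft.

M_A = 86.7 kip·ft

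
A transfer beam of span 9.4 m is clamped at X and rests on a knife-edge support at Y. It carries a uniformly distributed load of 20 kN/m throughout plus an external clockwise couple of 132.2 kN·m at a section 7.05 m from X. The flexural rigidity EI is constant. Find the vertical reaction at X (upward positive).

R_X = 97.72 kN

Take the reaction at Y as the redundant and release it; the primary structure is a cantilever fixed at X.
Primary-structure tip deflection at Y by superposition:
  UDL 20: wL⁴/(8EI) = 19519/EI
  clockwise couple 132.2 at a = 7.05: M₀a(2L − a)/(2EI) = 5476/EI
  δ_0 = 24994/EI
Tip deflection under a unit load at Y: L³/(3EI) = 276.9/EI.
The prop prevents deflection at Y: R_Y = δ_0/δ_{YY} = 24994/276.9 = 90.28 kN.
Vertical equilibrium: R_X = ΣP − R_Y = 188 − 90.28 = 97.72 kN.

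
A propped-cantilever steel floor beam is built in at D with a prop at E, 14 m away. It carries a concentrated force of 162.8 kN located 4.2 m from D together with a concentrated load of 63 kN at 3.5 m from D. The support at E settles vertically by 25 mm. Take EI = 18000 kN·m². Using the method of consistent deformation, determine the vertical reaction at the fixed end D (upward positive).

R_D = 201.1 kN

Take the reaction at E as the redundant and release it; the primary structure is a cantilever fixed at D.
Deflection at E on the released cantilever, summing each load's contribution:
  point load 162.8 at a = 4.2: Pa²(3L − a)/(6EI) = 18092/EI
  point load 63 at a = 3.5: Pa²(3L − a)/(6EI) = 4952/EI
  δ_0 = 23044/EI
Tip deflection under a unit load at E: L³/(3EI) = 914.7/EI.
With EI = 18000 kN·m²: δ_0 = 1.2802 m and δ_{EE} = 0.050815 m/kN.
Compatibility — the beam at E must follow the support down by 0.025 m: δ_0 − R_E·δ_{EE} = 0.025, so R_E = (1.2802 − 0.025)/0.050815 = 24.7 kN.
Vertical equilibrium: R_D = ΣP − R_E = 225.8 − 24.7 = 201.1 kN.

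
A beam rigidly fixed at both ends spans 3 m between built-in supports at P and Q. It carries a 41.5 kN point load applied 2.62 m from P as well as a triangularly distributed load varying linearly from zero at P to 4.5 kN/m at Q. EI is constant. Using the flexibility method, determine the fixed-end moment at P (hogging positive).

M_P = 3.095 kN·m

Release both end moments; the primary structure is a simply-supported span PQ with redundants M_P and M_Q.
Simple-span end rotations at P and Q under the given loads:
  at P: point load 41.5 at a = 2.62: Pab(L + b)/(6LEI) = 7.758/EI
  at Q: point load 41.5 at a = 2.62: Pab(L + a)/(6LEI) = 12.9/EI
  at P: triangular load, peak 4.5: 7w₀L³/(360EI) = 2.362/EI
  at Q: triangular load, peak 4.5: w₀L³/(45EI) = 2.7/EI
  θ_P0 = 10.12/EI,  θ_Q0 = 15.6/EI
Flexibility coefficients: a unit moment at one end gives L/(3EI) there and L/(6EI) at the far end, so f₁₁ = f₂₂ = 1/EI and f₁₂ = f₂₁ = 0.5/EI.
Compatibility — zero rotation at each built-in end:
  1 M_P + 0.5 M_Q = 10.12
  0.5 M_P + 1 M_Q = 15.6
Solving the pair gives M_P = 3.095 kN·m and M_Q = 14.05 kN·m (hogging).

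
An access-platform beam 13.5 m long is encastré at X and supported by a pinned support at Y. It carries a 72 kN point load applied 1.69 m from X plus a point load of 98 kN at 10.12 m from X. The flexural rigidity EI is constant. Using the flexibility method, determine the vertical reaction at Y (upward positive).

Remove the prop at Y; the released (primary) structure is a cantilever built in at X.
Deflection at Y on the released cantilever, summing each load's contribution:
  point load 72 at a = 1.69: Pa²(3L − a)/(6EI) = 1330/EI
  point load 98 at a = 10.12: Pa²(3L − a)/(6EI) = 50819/EI
  δ_0 = 52149/EI
Tip deflection under a unit load at Y: L³/(3EI) = 820.1/EI.
The prop prevents deflection at Y: R_Y = δ_0/δ_{YY} = 52149/820.1 = 63.59 kN.

R_Y = 63.59 kN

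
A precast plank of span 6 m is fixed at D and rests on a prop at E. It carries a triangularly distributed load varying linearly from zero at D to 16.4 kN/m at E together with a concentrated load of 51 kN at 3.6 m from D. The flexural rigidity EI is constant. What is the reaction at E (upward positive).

R_E = 49.09 kN

Remove the prop at E; the released (primary) structure is a cantilever built in at D.
Deflection at E on the released cantilever, summing each load's contribution:
  triangular load, peak 16.4 at the free end: 11w₀L⁴/(120EI) = 1948/EI
  point load 51 at a = 3.6: Pa²(3L − a)/(6EI) = 1586/EI
  δ_0 = 3535/EI
Tip deflection under a unit load at E: L³/(3EI) = 72/EI.
Compatibility at E: δ_0 − R_E·δ_{EE} = 0, so R_E = 3535/72 = 49.09 kN.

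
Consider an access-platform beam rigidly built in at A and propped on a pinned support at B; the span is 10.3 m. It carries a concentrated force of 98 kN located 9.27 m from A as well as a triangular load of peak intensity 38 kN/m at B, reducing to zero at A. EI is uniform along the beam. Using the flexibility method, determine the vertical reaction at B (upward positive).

Release the roller at B. Primary structure: cantilever fixed at A.
Deflection at B on the released cantilever, summing each load's contribution:
  point load 98 at a = 9.27: Pa²(3L − a)/(6EI) = 30359/EI
  triangular load, peak 38 at the free end: 11w₀L⁴/(120EI) = 39205/EI
  δ_0 = 69564/EI
Flexibility coefficient — unit upward force at B: δ_{BB} = L³/(3EI) = 364.2/EI.
The prop prevents deflection at B: R_B = δ_0/δ_{BB} = 69564/364.2 = 191 kN.

R_B = 191 kN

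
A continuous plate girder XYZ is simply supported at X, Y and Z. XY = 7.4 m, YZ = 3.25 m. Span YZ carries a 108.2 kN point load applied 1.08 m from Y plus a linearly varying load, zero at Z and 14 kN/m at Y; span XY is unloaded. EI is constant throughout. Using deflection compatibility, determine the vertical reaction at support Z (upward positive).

R_Z = 36.5 kN

Take M_Y as the redundant. Released structure: two simple spans XY and YZ with a hinge at Y.
Rotations at Y on the released spans (each span's end-slope, ×1/EI):
  span YZ: point load 108.2 at a = 1.08: Pab(L + b)/(6LEI) = 70.48/EI
  span YZ: triangular load, peak 14: w₀L³/(45EI) = 10.68/EI
  relative rotation θ_0 = (0 + 81.16)/EI = 81.16/EI
A unit hogging moment at Y produces rotation L₁/(3EI) + L₂/(3EI) = 3.55/EI.
Slope continuity at Y: θ_0 = M_Y·3.55/EI, so M_Y = 81.16/3.55 = 22.86 kN·m (hogging).
Span YZ, ΣM about Z: R_Y^{YZ}·3.25 = 284.1 + 22.86, so R_Y^{YZ} = 94.45 kN and R_Z = 130.9 − 94.45 = 36.5 kN.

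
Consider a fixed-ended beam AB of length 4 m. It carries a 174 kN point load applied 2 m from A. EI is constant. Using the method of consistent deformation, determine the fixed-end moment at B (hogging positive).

M_B = 87 kN·m

Take the two fixed-end moments M_A, M_B as redundants; the released structure is the simple span AB.
On the primary (simply-supported) span, the end slopes from the loading are:
  at A: point load 174 at a = 2: Pab(L + b)/(6LEI) = 174/EI
  at B: point load 174 at a = 2: Pab(L + a)/(6LEI) = 174/EI
  θ_A0 = 174/EI,  θ_B0 = 174/EI
Flexibility coefficients: a unit moment at one end gives L/(3EI) there and L/(6EI) at the far end, so f₁₁ = f₂₂ = 1.333/EI and f₁₂ = f₂₁ = 0.6667/EI.
Compatibility — zero rotation at each built-in end:
  1.333 M_A + 0.6667 M_B = 174
  0.6667 M_A + 1.333 M_B = 174
Solving the pair gives M_A = 87 kN·m and M_B = 87 kN·m (hogging).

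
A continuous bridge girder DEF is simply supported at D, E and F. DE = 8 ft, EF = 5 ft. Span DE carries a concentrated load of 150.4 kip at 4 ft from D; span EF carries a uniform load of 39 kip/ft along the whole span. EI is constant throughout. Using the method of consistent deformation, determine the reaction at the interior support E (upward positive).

Take M_E as the redundant. Released structure: two simple spans DE and EF with a hinge at E.
End slopes at the hinge E, treating each span as simply supported:
  span DE: point load 150.4 at a = 4: Pab(L + a)/(6LEI) = 601.6/EI
  span EF: UDL 39: wL³/(24EI) = 203.1/EI
  relative rotation θ_0 = (601.6 + 203.1)/EI = 804.7/EI
A unit hogging moment at E produces rotation L₁/(3EI) + L₂/(3EI) = 4.333/EI.
Slope continuity at E: θ_0 = M_E·4.333/EI, so M_E = 804.7/4.333 = 185.7 kip·ft (hogging).
Span DE, ΣM about D with M_E applied at E: R_E^{DE}·8 = 601.6 + 185.7, so R_E^{DE} = 98.41 kip and R_D = 150.4 − 98.41 = 51.99 kip.
Span EF, ΣM about F: R_E^{EF}·5 = 487.5 + 185.7, so R_E^{EF} = 134.6 kip and R_F = 195 − 134.6 = 60.36 kip.
R_E = 98.41 + 134.6 = 233.1 kip.

R_E = 233.1 kip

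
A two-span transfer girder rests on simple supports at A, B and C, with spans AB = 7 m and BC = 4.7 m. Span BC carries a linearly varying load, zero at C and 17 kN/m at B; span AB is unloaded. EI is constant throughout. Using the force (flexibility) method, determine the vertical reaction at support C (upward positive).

R_C = 11.18 kN

Take M_B as the redundant. Released structure: two simple spans AB and BC with a hinge at B.
Rotations at B on the released spans (each span's end-slope, ×1/EI):
  span BC: triangular load, peak 17: w₀L³/(45EI) = 39.22/EI
  relative rotation θ_0 = (0 + 39.22)/EI = 39.22/EI
A unit hogging moment at B produces rotation L₁/(3EI) + L₂/(3EI) = 3.9/EI.
Slope continuity at B: θ_0 = M_B·3.9/EI, so M_B = 39.22/3.9 = 10.06 kN·m (hogging).
Span BC, ΣM about C: R_B^{BC}·4.7 = 125.2 + 10.06, so R_B^{BC} = 28.77 kN and R_C = 39.95 − 28.77 = 11.18 kN.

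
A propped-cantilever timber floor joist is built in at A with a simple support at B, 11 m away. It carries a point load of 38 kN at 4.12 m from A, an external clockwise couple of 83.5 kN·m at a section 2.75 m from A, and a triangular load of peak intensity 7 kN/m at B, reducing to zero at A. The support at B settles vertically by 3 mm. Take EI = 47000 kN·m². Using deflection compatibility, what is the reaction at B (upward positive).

Release the roller at B. Primary structure: cantilever fixed at A.
Deflection at B on the released cantilever, summing each load's contribution:
  point load 38 at a = 4.12: Pa²(3L − a)/(6EI) = 3105/EI
  clockwise couple 83.5 at a = 2.75: M₀a(2L − a)/(2EI) = 2210/EI
  triangular load, peak 7 at the free end: 11w₀L⁴/(120EI) = 9395/EI
  δ_0 = 14710/EI
Flexibility coefficient — unit upward force at B: δ_{BB} = L³/(3EI) = 443.7/EI.
With EI = 47000 kN·m²: δ_0 = 0.31297 m and δ_{BB} = 0.00944 m/kN.
Compatibility — the beam at B must follow the support down by 0.003 m: δ_0 − R_B·δ_{BB} = 0.003, so R_B = (0.31297 − 0.003)/0.00944 = 32.84 kN.

R_B = 32.84 kN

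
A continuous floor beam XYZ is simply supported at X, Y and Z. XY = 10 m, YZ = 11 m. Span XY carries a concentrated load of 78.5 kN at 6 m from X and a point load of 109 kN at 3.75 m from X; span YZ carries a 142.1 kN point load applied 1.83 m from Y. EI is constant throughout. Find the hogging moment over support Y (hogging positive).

M_Y = 259.5 kN·m

Release continuity at Y by inserting a hinge; the redundant is the internal moment M_Y. The primary structure is two simply-supported spans XY and YZ.
End slopes at the hinge Y, treating each span as simply supported:
  span XY: point load 78.5 at a = 6: Pab(L + a)/(6LEI) = 502.4/EI
  span XY: point load 109 at a = 3.75: Pab(L + a)/(6LEI) = 585.4/EI
  span YZ: point load 142.1 at a = 1.83: Pab(L + b)/(6LEI) = 728.7/EI
  relative rotation θ_0 = (1088 + 728.7)/EI = 1817/EI
A unit hogging moment at Y produces rotation L₁/(3EI) + L₂/(3EI) = 7/EI.
Slope continuity at Y: θ_0 = M_Y·7/EI, so M_Y = 1817/7 = 259.5 kN·m (hogging).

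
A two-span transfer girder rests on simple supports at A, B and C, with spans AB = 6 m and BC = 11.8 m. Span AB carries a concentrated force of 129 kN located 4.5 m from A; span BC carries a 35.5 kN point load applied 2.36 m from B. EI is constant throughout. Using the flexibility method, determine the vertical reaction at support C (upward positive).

R_C = 0.08371 kN

Insert a hinge at B; M_B is the redundant, and each span becomes simply supported.
Discontinuity in slope at B on the released structure — sum the simple-span end rotations:
  span AB: point load 129 at a = 4.5: Pab(L + a)/(6LEI) = 254/EI
  span BC: point load 35.5 at a = 2.36: Pab(L + b)/(6LEI) = 237.3/EI
  relative rotation θ_0 = (254 + 237.3)/EI = 491.2/EI
A unit hogging moment at B produces rotation L₁/(3EI) + L₂/(3EI) = 5.933/EI.
Slope continuity at B: θ_0 = M_B·5.933/EI, so M_B = 491.2/5.933 = 82.79 kN·m (hogging).
Span BC, ΣM about C: R_B^{BC}·11.8 = 335.1 + 82.79, so R_B^{BC} = 35.42 kN and R_C = 35.5 − 35.42 = 0.08371 kN.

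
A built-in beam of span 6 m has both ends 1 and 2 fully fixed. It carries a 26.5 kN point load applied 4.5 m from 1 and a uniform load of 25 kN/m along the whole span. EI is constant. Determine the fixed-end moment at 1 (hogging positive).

Release both end moments; the primary structure is a simply-supported span 12 with redundants M_1 and M_2.
Simple-span end rotations at 1 and 2 under the given loads:
  at 1: point load 26.5 at a = 4.5: Pab(L + b)/(6LEI) = 37.27/EI
  at 2: point load 26.5 at a = 4.5: Pab(L + a)/(6LEI) = 52.17/EI
  at 1: UDL 25: wL³/(24EI) = 225/EI
  at 2: UDL 25: wL³/(24EI) = 225/EI
  θ_10 = 262.3/EI,  θ_20 = 277.2/EI
Flexibility coefficients: a unit moment at one end gives L/(3EI) there and L/(6EI) at the far end, so f₁₁ = f₂₂ = 2/EI and f₁₂ = f₂₁ = 1/EI.
Compatibility — zero rotation at each built-in end:
  2 M_1 + 1 M_2 = 262.3
  1 M_1 + 2 M_2 = 277.2
Solving the pair gives M_1 = 82.45 kN·m and M_2 = 97.36 kN·m (hogging).

M_1 = 82.45 kN·m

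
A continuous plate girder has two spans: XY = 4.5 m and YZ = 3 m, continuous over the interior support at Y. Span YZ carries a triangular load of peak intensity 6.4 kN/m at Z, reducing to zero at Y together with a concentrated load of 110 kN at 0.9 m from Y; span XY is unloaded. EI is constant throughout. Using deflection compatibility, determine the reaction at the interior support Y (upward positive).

Insert a hinge at Y; M_Y is the redundant, and each span becomes simply supported.
Discontinuity in slope at Y on the released structure — sum the simple-span end rotations:
  span YZ: triangular load, peak 6.4: 7w₀L³/(360EI) = 3.36/EI
  span YZ: point load 110 at a = 0.9: Pab(L + b)/(6LEI) = 58.91/EI
  relative rotation θ_0 = (0 + 62.27)/EI = 62.27/EI
A unit hogging moment at Y produces rotation L₁/(3EI) + L₂/(3EI) = 2.5/EI.
Slope continuity at Y: θ_0 = M_Y·2.5/EI, so M_Y = 62.27/2.5 = 24.91 kN·m (hogging).
Span XY, ΣM about X with M_Y applied at Y: R_Y^{XY}·4.5 = 0 + 24.91, so R_Y^{XY} = 5.535 kN and R_X = 0 − 5.535 = -5.535 kN.
Span YZ, ΣM about Z: R_Y^{YZ}·3 = 240.6 + 24.91, so R_Y^{YZ} = 88.5 kN and R_Z = 119.6 − 88.5 = 31.1 kN.
R_Y = 5.535 + 88.5 = 94.04 kN.

R_Y = 94.04 kN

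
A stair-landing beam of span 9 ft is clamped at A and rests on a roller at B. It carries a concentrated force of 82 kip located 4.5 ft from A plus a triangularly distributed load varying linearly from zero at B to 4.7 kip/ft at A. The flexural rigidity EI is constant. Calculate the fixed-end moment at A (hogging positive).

M_A = 163.8 kip·ft

Remove the prop at B; the released (primary) structure is a cantilever built in at A.
Downward deflection at the released point B due to the loads:
  point load 82 at a = 4.5: Pa²(3L − a)/(6EI) = 6227/EI
  triangular load, peak 4.7 at the fixed end: w₀L⁴/(30EI) = 1028/EI
  δ_0 = 7255/EI
Tip deflection under a unit load at B: L³/(3EI) = 243/EI.
The prop prevents deflection at B: R_B = δ_0/δ_{BB} = 7255/243 = 29.86 kip.
Moment equilibrium about A: M_A = Σ(load moments about A) − R_B·L = 432.4 − 29.86×9 = 163.8 kip·ft.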